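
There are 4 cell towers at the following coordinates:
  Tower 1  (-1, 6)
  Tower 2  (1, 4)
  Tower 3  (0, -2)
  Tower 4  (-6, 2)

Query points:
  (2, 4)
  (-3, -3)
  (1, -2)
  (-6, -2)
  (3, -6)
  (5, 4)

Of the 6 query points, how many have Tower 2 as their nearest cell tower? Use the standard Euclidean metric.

2

(2, 4) — d² to each: Tower 1:13, Tower 2:1, Tower 3:40, Tower 4:68 → nearest is Tower 2
(-3, -3) — d² to each: Tower 1:85, Tower 2:65, Tower 3:10, Tower 4:34 → nearest is Tower 3
(1, -2) — d² to each: Tower 1:68, Tower 2:36, Tower 3:1, Tower 4:65 → nearest is Tower 3
(-6, -2) — d² to each: Tower 1:89, Tower 2:85, Tower 3:36, Tower 4:16 → nearest is Tower 4
(3, -6) — d² to each: Tower 1:160, Tower 2:104, Tower 3:25, Tower 4:145 → nearest is Tower 3
(5, 4) — d² to each: Tower 1:40, Tower 2:16, Tower 3:61, Tower 4:125 → nearest is Tower 2
2 of the 6 points have Tower 2 as nearest.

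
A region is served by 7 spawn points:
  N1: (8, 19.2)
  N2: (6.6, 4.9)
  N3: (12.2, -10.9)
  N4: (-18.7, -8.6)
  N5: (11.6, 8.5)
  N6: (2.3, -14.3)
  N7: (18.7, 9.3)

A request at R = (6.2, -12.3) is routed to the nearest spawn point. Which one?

N6

Since √ is increasing, it suffices to compare squared distances:
|RN1|² = (6.2−8)² + (-12.3−19.2)² = 3.24 + 992.25 = 995.49
|RN2|² = (6.2−6.6)² + (-12.3−4.9)² = 0.16 + 295.84 = 296
|RN3|² = (6.2−12.2)² + (-12.3−(-10.9))² = 36 + 1.96 = 37.96
|RN4|² = (6.2−(-18.7))² + (-12.3−(-8.6))² = 620.01 + 13.69 = 633.7
|RN5|² = (6.2−11.6)² + (-12.3−8.5)² = 29.16 + 432.64 = 461.8
|RN6|² = (6.2−2.3)² + (-12.3−(-14.3))² = 15.21 + 4 = 19.21
|RN7|² = (6.2−18.7)² + (-12.3−9.3)² = 156.25 + 466.56 = 622.81
N6 is nearest.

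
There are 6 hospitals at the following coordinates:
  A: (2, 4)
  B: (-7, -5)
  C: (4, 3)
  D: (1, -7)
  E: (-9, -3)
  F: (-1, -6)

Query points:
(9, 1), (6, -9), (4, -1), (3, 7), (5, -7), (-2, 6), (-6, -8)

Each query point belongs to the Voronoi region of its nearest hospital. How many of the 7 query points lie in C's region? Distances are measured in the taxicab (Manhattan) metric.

2

(9, 1) — d to each: A:10, B:22, C:7, D:16, E:22, F:17 → nearest is C
(6, -9) — d to each: A:17, B:17, C:14, D:7, E:21, F:10 → nearest is D
(4, -1) — d to each: A:7, B:15, C:4, D:9, E:15, F:10 → nearest is C
(3, 7) — d to each: A:4, B:22, C:5, D:16, E:22, F:17 → nearest is A
(5, -7) — d to each: A:14, B:14, C:11, D:4, E:18, F:7 → nearest is D
(-2, 6) — d to each: A:6, B:16, C:9, D:16, E:16, F:13 → nearest is A
(-6, -8) — d to each: A:20, B:4, C:21, D:8, E:8, F:7 → nearest is B
2 of the 7 points have C as nearest.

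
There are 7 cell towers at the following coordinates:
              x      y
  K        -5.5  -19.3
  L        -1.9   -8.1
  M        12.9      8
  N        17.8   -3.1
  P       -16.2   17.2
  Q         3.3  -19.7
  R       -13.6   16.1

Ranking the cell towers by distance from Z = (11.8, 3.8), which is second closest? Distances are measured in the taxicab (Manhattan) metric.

d(Z,K) = |11.8−(-5.5)| + |3.8−(-19.3)| = 17.3 + 23.1 = 40.4
d(Z,L) = |11.8−(-1.9)| + |3.8−(-8.1)| = 13.7 + 11.9 = 25.6
d(Z,M) = |11.8−12.9| + |3.8−8| = 1.1 + 4.2 = 5.3
d(Z,N) = |11.8−17.8| + |3.8−(-3.1)| = 6 + 6.9 = 12.9
d(Z,P) = |11.8−(-16.2)| + |3.8−17.2| = 28 + 13.4 = 41.4
d(Z,Q) = |11.8−3.3| + |3.8−(-19.7)| = 8.5 + 23.5 = 32
d(Z,R) = |11.8−(-13.6)| + |3.8−16.1| = 25.4 + 12.3 = 37.7
Sorted ascending: M, N, L, … — the second-nearest is N.

N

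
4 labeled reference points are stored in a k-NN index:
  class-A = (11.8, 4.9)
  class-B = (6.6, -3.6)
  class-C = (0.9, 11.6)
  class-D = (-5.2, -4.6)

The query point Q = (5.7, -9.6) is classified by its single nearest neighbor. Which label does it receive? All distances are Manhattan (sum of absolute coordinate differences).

d(Q, class-A) = |5.7−11.8| + |-9.6−4.9| = 6.1 + 14.5 = 20.6
d(Q, class-B) = |5.7−6.6| + |-9.6−(-3.6)| = 0.9 + 6 = 6.9
d(Q, class-C) = |5.7−0.9| + |-9.6−11.6| = 4.8 + 21.2 = 26
d(Q, class-D) = |5.7−(-5.2)| + |-9.6−(-4.6)| = 10.9 + 5 = 15.9
The smallest is to class-B, so Q lies in the Voronoi region of class-B.

class-B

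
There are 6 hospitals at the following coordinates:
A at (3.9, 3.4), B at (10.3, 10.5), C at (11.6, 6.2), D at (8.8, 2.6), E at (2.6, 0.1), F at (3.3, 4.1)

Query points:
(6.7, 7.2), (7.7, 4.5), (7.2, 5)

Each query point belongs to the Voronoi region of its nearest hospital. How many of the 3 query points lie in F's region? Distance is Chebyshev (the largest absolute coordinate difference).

(6.7, 7.2) — d to each: A:3.8, B:3.6, C:4.9, D:4.6, E:7.1, F:3.4 → nearest is F
(7.7, 4.5) — d to each: A:3.8, B:6, C:3.9, D:1.9, E:5.1, F:4.4 → nearest is D
(7.2, 5) — d to each: A:3.3, B:5.5, C:4.4, D:2.4, E:4.9, F:3.9 → nearest is D
1 of the 3 points has F as nearest.

1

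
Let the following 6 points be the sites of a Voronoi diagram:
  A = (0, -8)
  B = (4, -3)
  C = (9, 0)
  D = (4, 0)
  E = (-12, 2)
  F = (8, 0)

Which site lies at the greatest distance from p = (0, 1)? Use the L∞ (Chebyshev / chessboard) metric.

E

d(p,A) = max(0, 9) = 9
d(p,B) = max(4, 4) = 4
d(p,C) = max(9, 1) = 9
d(p,D) = max(4, 1) = 4
d(p,E) = max(12, 1) = 12
d(p,F) = max(8, 1) = 8
The largest is to E.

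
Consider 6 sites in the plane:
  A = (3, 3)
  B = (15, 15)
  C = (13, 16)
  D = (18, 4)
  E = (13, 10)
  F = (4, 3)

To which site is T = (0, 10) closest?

Compare squared distances (the ordering matches that of the actual distances):
|TA|² = (0−3)² + (10−3)² = 9 + 49 = 58
|TB|² = (0−15)² + (10−15)² = 225 + 25 = 250
|TC|² = (0−13)² + (10−16)² = 169 + 36 = 205
|TD|² = (0−18)² + (10−4)² = 324 + 36 = 360
|TE|² = (0−13)² + (10−10)² = 169 + 0 = 169
|TF|² = (0−4)² + (10−3)² = 16 + 49 = 65
Minimum is at A.

A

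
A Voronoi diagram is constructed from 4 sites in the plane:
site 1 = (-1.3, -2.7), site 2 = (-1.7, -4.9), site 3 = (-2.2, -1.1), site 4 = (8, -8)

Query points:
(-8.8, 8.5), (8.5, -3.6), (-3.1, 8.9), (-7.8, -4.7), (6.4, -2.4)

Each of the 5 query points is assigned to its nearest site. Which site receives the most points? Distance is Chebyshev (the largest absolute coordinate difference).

(-8.8, 8.5) — d to each: site 1:11.2, site 2:13.4, site 3:9.6, site 4:16.8 → nearest is site 3
(8.5, -3.6) — d to each: site 1:9.8, site 2:10.2, site 3:10.7, site 4:4.4 → nearest is site 4
(-3.1, 8.9) — d to each: site 1:11.6, site 2:13.8, site 3:10, site 4:16.9 → nearest is site 3
(-7.8, -4.7) — d to each: site 1:6.5, site 2:6.1, site 3:5.6, site 4:15.8 → nearest is site 3
(6.4, -2.4) — d to each: site 1:7.7, site 2:8.1, site 3:8.6, site 4:5.6 → nearest is site 4
Tally — site 3:3, site 4:2. site 3 captures the most (3).

site 3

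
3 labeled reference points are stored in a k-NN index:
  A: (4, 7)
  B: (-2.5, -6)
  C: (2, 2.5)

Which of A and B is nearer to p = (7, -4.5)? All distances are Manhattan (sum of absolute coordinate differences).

d(p,A) = |7−4| + |-4.5−7| = 3 + 11.5 = 14.5
d(p,B) = |7−(-2.5)| + |-4.5−(-6)| = 9.5 + 1.5 = 11
14.5 > 11, so B is closer.

B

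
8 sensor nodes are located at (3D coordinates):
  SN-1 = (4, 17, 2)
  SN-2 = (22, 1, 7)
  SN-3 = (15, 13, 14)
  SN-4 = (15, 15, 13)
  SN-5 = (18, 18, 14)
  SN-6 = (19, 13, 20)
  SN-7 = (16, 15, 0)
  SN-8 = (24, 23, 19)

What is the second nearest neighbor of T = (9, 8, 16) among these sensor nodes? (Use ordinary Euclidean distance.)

Since √ is increasing, it suffices to compare squared distances:
d²(T, SN-1) = 25 + 81 + 196 = 302
d²(T, SN-2) = 169 + 49 + 81 = 299
d²(T, SN-3) = 36 + 25 + 4 = 65
d²(T, SN-4) = 36 + 49 + 9 = 94
d²(T, SN-5) = 81 + 100 + 4 = 185
d²(T, SN-6) = 100 + 25 + 16 = 141
d²(T, SN-7) = 49 + 49 + 256 = 354
d²(T, SN-8) = 225 + 225 + 9 = 459
Sorted ascending: SN-3, SN-4, SN-6, … — the second-nearest is SN-4.

SN-4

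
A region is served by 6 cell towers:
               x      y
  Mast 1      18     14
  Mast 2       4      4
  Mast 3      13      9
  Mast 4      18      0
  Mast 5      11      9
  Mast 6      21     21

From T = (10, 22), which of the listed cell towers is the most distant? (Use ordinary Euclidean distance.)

Mast 4

Compare squared distances (the ordering matches that of the actual distances):
d²(T, Mast 1) = (10−18)² + (22−14)² = 64 + 64 = 128
d²(T, Mast 2) = (10−4)² + (22−4)² = 36 + 324 = 360
d²(T, Mast 3) = (10−13)² + (22−9)² = 9 + 169 = 178
d²(T, Mast 4) = (10−18)² + (22−0)² = 64 + 484 = 548
d²(T, Mast 5) = (10−11)² + (22−9)² = 1 + 169 = 170
d²(T, Mast 6) = (10−21)² + (22−21)² = 121 + 1 = 122
The largest is to Mast 4.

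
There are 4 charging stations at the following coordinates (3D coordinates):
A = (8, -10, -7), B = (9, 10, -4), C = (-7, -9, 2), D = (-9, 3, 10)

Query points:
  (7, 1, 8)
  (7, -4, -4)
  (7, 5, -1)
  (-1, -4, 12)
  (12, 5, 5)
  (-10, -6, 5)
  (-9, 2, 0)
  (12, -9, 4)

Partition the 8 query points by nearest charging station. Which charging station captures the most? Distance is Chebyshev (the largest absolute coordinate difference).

(7, 1, 8) — d to each: A:15, B:12, C:14, D:16 → nearest is B
(7, -4, -4) — d to each: A:6, B:14, C:14, D:16 → nearest is A
(7, 5, -1) — d to each: A:15, B:5, C:14, D:16 → nearest is B
(-1, -4, 12) — d to each: A:19, B:16, C:10, D:8 → nearest is D
(12, 5, 5) — d to each: A:15, B:9, C:19, D:21 → nearest is B
(-10, -6, 5) — d to each: A:18, B:19, C:3, D:9 → nearest is C
(-9, 2, 0) — d to each: A:17, B:18, C:11, D:10 → nearest is D
(12, -9, 4) — d to each: A:11, B:19, C:19, D:21 → nearest is A
Tally — A:2, B:3, C:1, D:2. B captures the most (3).

B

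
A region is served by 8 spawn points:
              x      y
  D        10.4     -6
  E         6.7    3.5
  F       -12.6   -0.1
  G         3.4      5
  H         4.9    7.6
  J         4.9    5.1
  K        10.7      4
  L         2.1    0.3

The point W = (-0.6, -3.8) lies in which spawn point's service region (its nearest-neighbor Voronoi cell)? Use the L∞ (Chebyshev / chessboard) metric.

L

d(W,D) = max(11, 2.2) = 11
d(W,E) = max(7.3, 7.3) = 7.3
d(W,F) = max(12, 3.7) = 12
d(W,G) = max(4, 8.8) = 8.8
d(W,H) = max(5.5, 11.4) = 11.4
d(W,J) = max(5.5, 8.9) = 8.9
d(W,K) = max(11.3, 7.8) = 11.3
d(W,L) = max(2.7, 4.1) = 4.1
The smallest is to L, so W lies in the Voronoi region of L.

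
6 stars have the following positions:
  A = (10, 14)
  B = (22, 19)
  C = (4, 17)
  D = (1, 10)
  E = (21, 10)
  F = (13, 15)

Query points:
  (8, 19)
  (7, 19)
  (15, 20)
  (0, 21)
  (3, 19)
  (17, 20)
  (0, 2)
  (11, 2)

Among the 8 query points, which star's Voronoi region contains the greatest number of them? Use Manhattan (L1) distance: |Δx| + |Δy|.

C

(8, 19) — d to each: A:7, B:14, C:6, D:16, E:22, F:9 → nearest is C
(7, 19) — d to each: A:8, B:15, C:5, D:15, E:23, F:10 → nearest is C
(15, 20) — d to each: A:11, B:8, C:14, D:24, E:16, F:7 → nearest is F
(0, 21) — d to each: A:17, B:24, C:8, D:12, E:32, F:19 → nearest is C
(3, 19) — d to each: A:12, B:19, C:3, D:11, E:27, F:14 → nearest is C
(17, 20) — d to each: A:13, B:6, C:16, D:26, E:14, F:9 → nearest is B
(0, 2) — d to each: A:22, B:39, C:19, D:9, E:29, F:26 → nearest is D
(11, 2) — d to each: A:13, B:28, C:22, D:18, E:18, F:15 → nearest is A
Tally — A:1, B:1, C:4, D:1, F:1. C captures the most (4).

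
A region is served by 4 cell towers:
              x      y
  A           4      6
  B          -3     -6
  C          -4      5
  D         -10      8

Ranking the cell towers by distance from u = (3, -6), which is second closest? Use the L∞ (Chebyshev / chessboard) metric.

C

d(u,A) = max(1, 12) = 12
d(u,B) = max(6, 0) = 6
d(u,C) = max(7, 11) = 11
d(u,D) = max(13, 14) = 14
Sorted ascending: B, C, A, … — the second-nearest is C.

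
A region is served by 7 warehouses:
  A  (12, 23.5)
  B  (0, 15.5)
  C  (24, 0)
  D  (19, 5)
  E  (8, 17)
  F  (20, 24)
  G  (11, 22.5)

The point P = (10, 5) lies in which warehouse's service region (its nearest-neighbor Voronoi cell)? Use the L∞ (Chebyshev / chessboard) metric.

d(P,A) = max(2, 18.5) = 18.5
d(P,B) = max(10, 10.5) = 10.5
d(P,C) = max(14, 5) = 14
d(P,D) = max(9, 0) = 9
d(P,E) = max(2, 12) = 12
d(P,F) = max(10, 19) = 19
d(P,G) = max(1, 17.5) = 17.5
D is nearest.

D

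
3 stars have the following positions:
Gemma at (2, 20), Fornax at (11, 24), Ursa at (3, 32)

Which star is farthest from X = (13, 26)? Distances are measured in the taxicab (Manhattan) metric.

Gemma

d(X, Gemma) = |13−2| + |26−20| = 11 + 6 = 17
d(X, Fornax) = |13−11| + |26−24| = 2 + 2 = 4
d(X, Ursa) = |13−3| + |26−32| = 10 + 6 = 16
The largest is to Gemma.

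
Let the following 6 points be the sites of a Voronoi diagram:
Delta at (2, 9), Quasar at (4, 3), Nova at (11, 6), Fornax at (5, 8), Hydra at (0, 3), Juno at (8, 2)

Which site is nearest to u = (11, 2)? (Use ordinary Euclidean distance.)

Juno

Squared Euclidean distances:
d²(u, Delta) = (11−2)² + (2−9)² = 81 + 49 = 130
d²(u, Quasar) = (11−4)² + (2−3)² = 49 + 1 = 50
d²(u, Nova) = (11−11)² + (2−6)² = 0 + 16 = 16
d²(u, Fornax) = (11−5)² + (2−8)² = 36 + 36 = 72
d²(u, Hydra) = (11−0)² + (2−3)² = 121 + 1 = 122
d²(u, Juno) = (11−8)² + (2−2)² = 9 + 0 = 9
Minimum is at Juno.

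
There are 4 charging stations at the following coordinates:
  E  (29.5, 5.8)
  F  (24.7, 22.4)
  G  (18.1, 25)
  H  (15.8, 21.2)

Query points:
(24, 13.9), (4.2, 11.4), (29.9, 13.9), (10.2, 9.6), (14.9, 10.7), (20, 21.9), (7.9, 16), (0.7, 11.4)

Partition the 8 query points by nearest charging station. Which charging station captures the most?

(24, 13.9) — d² to each: E:95.86, F:72.74, G:158.02, H:120.53 → nearest is F
(4.2, 11.4) — d² to each: E:671.45, F:541.25, G:378.17, H:230.6 → nearest is H
(29.9, 13.9) — d² to each: E:65.77, F:99.29, G:262.45, H:252.1 → nearest is E
(10.2, 9.6) — d² to each: E:386.93, F:374.09, G:299.57, H:165.92 → nearest is H
(14.9, 10.7) — d² to each: E:237.17, F:232.93, G:214.73, H:111.06 → nearest is H
(20, 21.9) — d² to each: E:349.46, F:22.34, G:13.22, H:18.13 → nearest is G
(7.9, 16) — d² to each: E:570.6, F:323.2, G:185.04, H:89.45 → nearest is H
(0.7, 11.4) — d² to each: E:860.8, F:697, G:487.72, H:324.05 → nearest is H
Tally — E:1, F:1, G:1, H:5. H captures the most (5).

H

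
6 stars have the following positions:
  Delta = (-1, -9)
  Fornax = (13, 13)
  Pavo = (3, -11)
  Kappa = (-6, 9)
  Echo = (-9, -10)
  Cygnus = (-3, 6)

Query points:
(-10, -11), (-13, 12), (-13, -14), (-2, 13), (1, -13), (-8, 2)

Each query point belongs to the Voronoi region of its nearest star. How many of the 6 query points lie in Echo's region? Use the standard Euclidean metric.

2

(-10, -11) — d² to each: Delta:85, Fornax:1105, Pavo:169, Kappa:416, Echo:2, Cygnus:338 → nearest is Echo
(-13, 12) — d² to each: Delta:585, Fornax:677, Pavo:785, Kappa:58, Echo:500, Cygnus:136 → nearest is Kappa
(-13, -14) — d² to each: Delta:169, Fornax:1405, Pavo:265, Kappa:578, Echo:32, Cygnus:500 → nearest is Echo
(-2, 13) — d² to each: Delta:485, Fornax:225, Pavo:601, Kappa:32, Echo:578, Cygnus:50 → nearest is Kappa
(1, -13) — d² to each: Delta:20, Fornax:820, Pavo:8, Kappa:533, Echo:109, Cygnus:377 → nearest is Pavo
(-8, 2) — d² to each: Delta:170, Fornax:562, Pavo:290, Kappa:53, Echo:145, Cygnus:41 → nearest is Cygnus
2 of the 6 points have Echo as nearest.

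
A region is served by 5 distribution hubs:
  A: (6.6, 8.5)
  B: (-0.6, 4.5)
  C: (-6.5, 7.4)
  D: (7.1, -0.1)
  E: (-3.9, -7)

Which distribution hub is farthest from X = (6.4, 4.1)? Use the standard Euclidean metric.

Since √ is increasing, it suffices to compare squared distances:
|XA|² = (6.4−6.6)² + (4.1−8.5)² = 0.04 + 19.36 = 19.4
|XB|² = (6.4−(-0.6))² + (4.1−4.5)² = 49 + 0.16 = 49.16
|XC|² = (6.4−(-6.5))² + (4.1−7.4)² = 166.41 + 10.89 = 177.3
|XD|² = (6.4−7.1)² + (4.1−(-0.1))² = 0.49 + 17.64 = 18.13
|XE|² = (6.4−(-3.9))² + (4.1−(-7))² = 106.09 + 123.21 = 229.3
The largest is to E.

E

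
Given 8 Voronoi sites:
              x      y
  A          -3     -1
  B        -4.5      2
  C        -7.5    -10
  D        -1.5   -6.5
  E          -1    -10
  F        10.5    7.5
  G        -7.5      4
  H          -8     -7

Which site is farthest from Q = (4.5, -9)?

Since √ is increasing, it suffices to compare squared distances:
|QA|² = (4.5−(-3))² + (-9−(-1))² = 56.25 + 64 = 120.25
|QB|² = (4.5−(-4.5))² + (-9−2)² = 81 + 121 = 202
|QC|² = (4.5−(-7.5))² + (-9−(-10))² = 144 + 1 = 145
|QD|² = (4.5−(-1.5))² + (-9−(-6.5))² = 36 + 6.25 = 42.25
|QE|² = (4.5−(-1))² + (-9−(-10))² = 30.25 + 1 = 31.25
|QF|² = (4.5−10.5)² + (-9−7.5)² = 36 + 272.25 = 308.25
|QG|² = (4.5−(-7.5))² + (-9−4)² = 144 + 169 = 313
|QH|² = (4.5−(-8))² + (-9−(-7))² = 156.25 + 4 = 160.25
The largest is to G.

G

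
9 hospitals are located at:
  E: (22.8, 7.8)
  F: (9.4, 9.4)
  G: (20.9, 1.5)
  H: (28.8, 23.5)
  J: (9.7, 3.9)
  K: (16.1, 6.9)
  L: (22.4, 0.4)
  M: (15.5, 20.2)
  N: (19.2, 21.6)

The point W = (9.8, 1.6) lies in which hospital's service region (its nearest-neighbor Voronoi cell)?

Since √ is increasing, it suffices to compare squared distances:
|WE|² = (9.8−22.8)² + (1.6−7.8)² = 169 + 38.44 = 207.44
|WF|² = (9.8−9.4)² + (1.6−9.4)² = 0.16 + 60.84 = 61
|WG|² = (9.8−20.9)² + (1.6−1.5)² = 123.21 + 0.01 = 123.22
|WH|² = (9.8−28.8)² + (1.6−23.5)² = 361 + 479.61 = 840.61
|WJ|² = (9.8−9.7)² + (1.6−3.9)² = 0.01 + 5.29 = 5.3
|WK|² = (9.8−16.1)² + (1.6−6.9)² = 39.69 + 28.09 = 67.78
|WL|² = (9.8−22.4)² + (1.6−0.4)² = 158.76 + 1.44 = 160.2
|WM|² = (9.8−15.5)² + (1.6−20.2)² = 32.49 + 345.96 = 378.45
|WN|² = (9.8−19.2)² + (1.6−21.6)² = 88.36 + 400 = 488.36
Minimum is at J.

J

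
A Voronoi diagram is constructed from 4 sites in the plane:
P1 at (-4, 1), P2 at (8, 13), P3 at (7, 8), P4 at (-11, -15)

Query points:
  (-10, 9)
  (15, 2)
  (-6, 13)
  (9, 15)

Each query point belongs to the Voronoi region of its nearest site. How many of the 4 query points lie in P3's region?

(-10, 9) — d² to each: P1:100, P2:340, P3:290, P4:577 → nearest is P1
(15, 2) — d² to each: P1:362, P2:170, P3:100, P4:965 → nearest is P3
(-6, 13) — d² to each: P1:148, P2:196, P3:194, P4:809 → nearest is P1
(9, 15) — d² to each: P1:365, P2:5, P3:53, P4:1300 → nearest is P2
1 of the 4 points has P3 as nearest.

1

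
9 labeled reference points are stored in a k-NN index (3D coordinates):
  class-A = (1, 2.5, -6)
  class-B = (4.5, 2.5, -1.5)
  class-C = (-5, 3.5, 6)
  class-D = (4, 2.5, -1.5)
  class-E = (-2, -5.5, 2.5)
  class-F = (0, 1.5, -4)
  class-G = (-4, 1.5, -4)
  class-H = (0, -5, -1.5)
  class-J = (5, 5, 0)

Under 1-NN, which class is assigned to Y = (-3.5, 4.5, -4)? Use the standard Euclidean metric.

class-G

Squared Euclidean distances:
d²(Y, class-A) = (-3.5−1)² + (4.5−2.5)² + (-4−(-6))² = 20.25 + 4 + 4 = 28.25
d²(Y, class-B) = (-3.5−4.5)² + (4.5−2.5)² + (-4−(-1.5))² = 64 + 4 + 6.25 = 74.25
d²(Y, class-C) = (-3.5−(-5))² + (4.5−3.5)² + (-4−6)² = 2.25 + 1 + 100 = 103.25
d²(Y, class-D) = (-3.5−4)² + (4.5−2.5)² + (-4−(-1.5))² = 56.25 + 4 + 6.25 = 66.5
d²(Y, class-E) = (-3.5−(-2))² + (4.5−(-5.5))² + (-4−2.5)² = 2.25 + 100 + 42.25 = 144.5
d²(Y, class-F) = (-3.5−0)² + (4.5−1.5)² + (-4−(-4))² = 12.25 + 9 + 0 = 21.25
d²(Y, class-G) = (-3.5−(-4))² + (4.5−1.5)² + (-4−(-4))² = 0.25 + 9 + 0 = 9.25
d²(Y, class-H) = (-3.5−0)² + (4.5−(-5))² + (-4−(-1.5))² = 12.25 + 90.25 + 6.25 = 108.75
d²(Y, class-J) = (-3.5−5)² + (4.5−5)² + (-4−0)² = 72.25 + 0.25 + 16 = 88.5
class-G is nearest.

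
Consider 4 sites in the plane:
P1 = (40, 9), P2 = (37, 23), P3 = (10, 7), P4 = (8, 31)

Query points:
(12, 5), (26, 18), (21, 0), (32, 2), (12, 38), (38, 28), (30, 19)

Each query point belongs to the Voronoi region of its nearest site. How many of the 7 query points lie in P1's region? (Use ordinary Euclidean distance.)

(12, 5) — d² to each: P1:800, P2:949, P3:8, P4:692 → nearest is P3
(26, 18) — d² to each: P1:277, P2:146, P3:377, P4:493 → nearest is P2
(21, 0) — d² to each: P1:442, P2:785, P3:170, P4:1130 → nearest is P3
(32, 2) — d² to each: P1:113, P2:466, P3:509, P4:1417 → nearest is P1
(12, 38) — d² to each: P1:1625, P2:850, P3:965, P4:65 → nearest is P4
(38, 28) — d² to each: P1:365, P2:26, P3:1225, P4:909 → nearest is P2
(30, 19) — d² to each: P1:200, P2:65, P3:544, P4:628 → nearest is P2
1 of the 7 points has P1 as nearest.

1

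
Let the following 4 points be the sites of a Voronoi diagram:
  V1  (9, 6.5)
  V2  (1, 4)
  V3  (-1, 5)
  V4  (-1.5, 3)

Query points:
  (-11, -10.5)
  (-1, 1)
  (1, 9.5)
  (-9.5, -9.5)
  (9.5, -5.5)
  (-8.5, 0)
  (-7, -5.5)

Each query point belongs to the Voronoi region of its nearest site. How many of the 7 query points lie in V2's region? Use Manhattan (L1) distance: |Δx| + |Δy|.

(-11, -10.5) — d to each: V1:37, V2:26.5, V3:25.5, V4:23 → nearest is V4
(-1, 1) — d to each: V1:15.5, V2:5, V3:4, V4:2.5 → nearest is V4
(1, 9.5) — d to each: V1:11, V2:5.5, V3:6.5, V4:9 → nearest is V2
(-9.5, -9.5) — d to each: V1:34.5, V2:24, V3:23, V4:20.5 → nearest is V4
(9.5, -5.5) — d to each: V1:12.5, V2:18, V3:21, V4:19.5 → nearest is V1
(-8.5, 0) — d to each: V1:24, V2:13.5, V3:12.5, V4:10 → nearest is V4
(-7, -5.5) — d to each: V1:28, V2:17.5, V3:16.5, V4:14 → nearest is V4
1 of the 7 points has V2 as nearest.

1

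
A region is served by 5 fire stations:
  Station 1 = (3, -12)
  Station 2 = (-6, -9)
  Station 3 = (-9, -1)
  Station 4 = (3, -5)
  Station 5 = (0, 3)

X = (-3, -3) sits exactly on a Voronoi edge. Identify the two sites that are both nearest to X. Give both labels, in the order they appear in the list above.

Station 3 and Station 4

Squared distances from X to each site:
d²(X, Station 1) = (-3−3)² + (-3−(-12))² = 36 + 81 = 117
d²(X, Station 2) = (-3−(-6))² + (-3−(-9))² = 9 + 36 = 45
d²(X, Station 3) = (-3−(-9))² + (-3−(-1))² = 36 + 4 = 40
d²(X, Station 4) = (-3−3)² + (-3−(-5))² = 36 + 4 = 40
d²(X, Station 5) = (-3−0)² + (-3−3)² = 9 + 36 = 45
X is equidistant from Station 3 and Station 4 (both at squared distance 40), and every other site is strictly farther — so X lies on the Station 3–Station 4 Voronoi edge.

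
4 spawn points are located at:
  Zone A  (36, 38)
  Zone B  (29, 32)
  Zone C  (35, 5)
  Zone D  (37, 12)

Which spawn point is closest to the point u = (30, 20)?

Zone D

Compare squared distances (the ordering matches that of the actual distances):
d²(u, Zone A) = (30−36)² + (20−38)² = 36 + 324 = 360
d²(u, Zone B) = (30−29)² + (20−32)² = 1 + 144 = 145
d²(u, Zone C) = (30−35)² + (20−5)² = 25 + 225 = 250
d²(u, Zone D) = (30−37)² + (20−12)² = 49 + 64 = 113
Minimum is at Zone D.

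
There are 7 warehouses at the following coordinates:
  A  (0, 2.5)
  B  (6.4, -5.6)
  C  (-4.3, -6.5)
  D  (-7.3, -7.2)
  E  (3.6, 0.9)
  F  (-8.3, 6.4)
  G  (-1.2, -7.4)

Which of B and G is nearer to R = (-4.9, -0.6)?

G

Compare squared distances:
|RB|² = (-4.9−6.4)² + (-0.6−(-5.6))² = 127.69 + 25 = 152.69
|RG|² = (-4.9−(-1.2))² + (-0.6−(-7.4))² = 13.69 + 46.24 = 59.93
152.69 > 59.93, so G is closer.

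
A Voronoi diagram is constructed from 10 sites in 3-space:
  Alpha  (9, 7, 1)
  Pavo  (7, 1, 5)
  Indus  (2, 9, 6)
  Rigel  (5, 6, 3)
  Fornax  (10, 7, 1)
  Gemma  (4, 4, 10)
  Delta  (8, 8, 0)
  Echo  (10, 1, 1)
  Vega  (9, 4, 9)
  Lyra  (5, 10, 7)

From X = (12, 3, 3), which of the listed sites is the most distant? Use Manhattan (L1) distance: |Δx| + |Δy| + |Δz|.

Indus

d(X, Alpha) = |12−9| + |3−7| + |3−1| = 3 + 4 + 2 = 9
d(X, Pavo) = |12−7| + |3−1| + |3−5| = 5 + 2 + 2 = 9
d(X, Indus) = |12−2| + |3−9| + |3−6| = 10 + 6 + 3 = 19
d(X, Rigel) = |12−5| + |3−6| + |3−3| = 7 + 3 + 0 = 10
d(X, Fornax) = |12−10| + |3−7| + |3−1| = 2 + 4 + 2 = 8
d(X, Gemma) = |12−4| + |3−4| + |3−10| = 8 + 1 + 7 = 16
d(X, Delta) = |12−8| + |3−8| + |3−0| = 4 + 5 + 3 = 12
d(X, Echo) = |12−10| + |3−1| + |3−1| = 2 + 2 + 2 = 6
d(X, Vega) = |12−9| + |3−4| + |3−9| = 3 + 1 + 6 = 10
d(X, Lyra) = |12−5| + |3−10| + |3−7| = 7 + 7 + 4 = 18
The largest is to Indus.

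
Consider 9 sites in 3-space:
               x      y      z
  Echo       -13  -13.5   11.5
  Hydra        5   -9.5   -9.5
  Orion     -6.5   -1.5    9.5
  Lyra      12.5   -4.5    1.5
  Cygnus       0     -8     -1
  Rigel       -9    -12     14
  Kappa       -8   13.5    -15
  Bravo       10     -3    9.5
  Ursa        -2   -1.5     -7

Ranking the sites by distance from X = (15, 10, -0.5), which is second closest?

Squared Euclidean distances:
d²(X, Echo) = 784 + 552.25 + 144 = 1480.25
d²(X, Hydra) = 100 + 380.25 + 81 = 561.25
d²(X, Orion) = 462.25 + 132.25 + 100 = 694.5
d²(X, Lyra) = 6.25 + 210.25 + 4 = 220.5
d²(X, Cygnus) = 225 + 324 + 0.25 = 549.25
d²(X, Rigel) = 576 + 484 + 210.25 = 1270.25
d²(X, Kappa) = 529 + 12.25 + 210.25 = 751.5
d²(X, Bravo) = 25 + 169 + 100 = 294
d²(X, Ursa) = 289 + 132.25 + 42.25 = 463.5
Sorted ascending: Lyra, Bravo, Ursa, … — the second-nearest is Bravo.

Bravo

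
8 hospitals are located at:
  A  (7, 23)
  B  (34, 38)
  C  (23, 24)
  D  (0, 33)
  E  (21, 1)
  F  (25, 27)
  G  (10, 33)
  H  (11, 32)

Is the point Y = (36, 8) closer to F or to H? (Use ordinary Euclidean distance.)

Compare squared distances:
|YF|² = (36−25)² + (8−27)² = 121 + 361 = 482
|YH|² = (36−11)² + (8−32)² = 625 + 576 = 1201
482 < 1201, so F is closer.

F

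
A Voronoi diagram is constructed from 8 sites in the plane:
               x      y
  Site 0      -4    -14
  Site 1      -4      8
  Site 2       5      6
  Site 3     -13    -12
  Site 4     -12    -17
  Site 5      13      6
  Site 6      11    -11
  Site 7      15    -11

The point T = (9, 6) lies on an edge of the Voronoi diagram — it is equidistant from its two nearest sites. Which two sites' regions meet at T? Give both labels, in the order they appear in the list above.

Squared distances from T to each site:
d²(T, Site 0) = 169 + 400 = 569
d²(T, Site 1) = 169 + 4 = 173
d²(T, Site 2) = 16 + 0 = 16
d²(T, Site 3) = 484 + 324 = 808
d²(T, Site 4) = 441 + 529 = 970
d²(T, Site 5) = 16 + 0 = 16
d²(T, Site 6) = 4 + 289 = 293
d²(T, Site 7) = 36 + 289 = 325
T is equidistant from Site 2 and Site 5 (both at squared distance 16), and every other site is strictly farther — so T lies on the Site 2–Site 5 Voronoi edge.

Site 2 and Site 5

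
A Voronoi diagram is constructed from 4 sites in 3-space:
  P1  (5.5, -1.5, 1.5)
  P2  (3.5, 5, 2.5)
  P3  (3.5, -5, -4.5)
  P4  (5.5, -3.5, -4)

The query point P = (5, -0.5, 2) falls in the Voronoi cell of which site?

Since √ is increasing, it suffices to compare squared distances:
|PP1|² = 0.25 + 1 + 0.25 = 1.5
|PP2|² = 2.25 + 30.25 + 0.25 = 32.75
|PP3|² = 2.25 + 20.25 + 42.25 = 64.75
|PP4|² = 0.25 + 9 + 36 = 45.25
Minimum is at P1.

P1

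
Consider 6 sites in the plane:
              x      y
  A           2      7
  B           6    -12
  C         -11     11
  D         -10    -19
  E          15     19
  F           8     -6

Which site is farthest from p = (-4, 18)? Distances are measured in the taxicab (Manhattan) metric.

D

d(p,A) = 6 + 11 = 17
d(p,B) = 10 + 30 = 40
d(p,C) = 7 + 7 = 14
d(p,D) = 6 + 37 = 43
d(p,E) = 19 + 1 = 20
d(p,F) = 12 + 24 = 36
The largest is to D.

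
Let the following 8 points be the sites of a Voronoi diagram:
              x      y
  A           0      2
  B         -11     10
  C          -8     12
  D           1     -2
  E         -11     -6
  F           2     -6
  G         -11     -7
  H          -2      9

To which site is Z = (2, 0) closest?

Squared Euclidean distances:
|ZA|² = (2−0)² + (0−2)² = 4 + 4 = 8
|ZB|² = (2−(-11))² + (0−10)² = 169 + 100 = 269
|ZC|² = (2−(-8))² + (0−12)² = 100 + 144 = 244
|ZD|² = (2−1)² + (0−(-2))² = 1 + 4 = 5
|ZE|² = (2−(-11))² + (0−(-6))² = 169 + 36 = 205
|ZF|² = (2−2)² + (0−(-6))² = 0 + 36 = 36
|ZG|² = (2−(-11))² + (0−(-7))² = 169 + 49 = 218
|ZH|² = (2−(-2))² + (0−9)² = 16 + 81 = 97
The smallest is to D, so Z lies in the Voronoi region of D.

D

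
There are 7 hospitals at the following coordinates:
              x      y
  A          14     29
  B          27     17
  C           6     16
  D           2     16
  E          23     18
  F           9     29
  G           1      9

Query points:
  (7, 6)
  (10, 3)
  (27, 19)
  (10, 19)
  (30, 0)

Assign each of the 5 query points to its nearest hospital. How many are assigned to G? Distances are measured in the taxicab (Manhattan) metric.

2

(7, 6) — d to each: A:30, B:31, C:11, D:15, E:28, F:25, G:9 → nearest is G
(10, 3) — d to each: A:30, B:31, C:17, D:21, E:28, F:27, G:15 → nearest is G
(27, 19) — d to each: A:23, B:2, C:24, D:28, E:5, F:28, G:36 → nearest is B
(10, 19) — d to each: A:14, B:19, C:7, D:11, E:14, F:11, G:19 → nearest is C
(30, 0) — d to each: A:45, B:20, C:40, D:44, E:25, F:50, G:38 → nearest is B
2 of the 5 points have G as nearest.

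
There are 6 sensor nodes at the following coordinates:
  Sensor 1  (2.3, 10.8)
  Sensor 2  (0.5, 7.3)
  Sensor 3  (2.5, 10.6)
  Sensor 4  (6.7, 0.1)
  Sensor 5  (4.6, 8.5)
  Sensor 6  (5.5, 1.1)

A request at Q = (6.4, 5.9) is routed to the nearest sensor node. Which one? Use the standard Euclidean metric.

Compare squared distances (the ordering matches that of the actual distances):
d²(Q, Sensor 1) = (6.4−2.3)² + (5.9−10.8)² = 16.81 + 24.01 = 40.82
d²(Q, Sensor 2) = (6.4−0.5)² + (5.9−7.3)² = 34.81 + 1.96 = 36.77
d²(Q, Sensor 3) = (6.4−2.5)² + (5.9−10.6)² = 15.21 + 22.09 = 37.3
d²(Q, Sensor 4) = (6.4−6.7)² + (5.9−0.1)² = 0.09 + 33.64 = 33.73
d²(Q, Sensor 5) = (6.4−4.6)² + (5.9−8.5)² = 3.24 + 6.76 = 10
d²(Q, Sensor 6) = (6.4−5.5)² + (5.9−1.1)² = 0.81 + 23.04 = 23.85
Sensor 5 is nearest.

Sensor 5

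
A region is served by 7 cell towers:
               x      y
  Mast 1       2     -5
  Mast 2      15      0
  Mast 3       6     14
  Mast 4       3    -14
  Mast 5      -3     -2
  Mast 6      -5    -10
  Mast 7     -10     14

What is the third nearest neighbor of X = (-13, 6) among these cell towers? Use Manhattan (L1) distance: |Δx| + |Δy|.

Mast 6

d(X, Mast 1) = |-13−2| + |6−(-5)| = 15 + 11 = 26
d(X, Mast 2) = |-13−15| + |6−0| = 28 + 6 = 34
d(X, Mast 3) = |-13−6| + |6−14| = 19 + 8 = 27
d(X, Mast 4) = |-13−3| + |6−(-14)| = 16 + 20 = 36
d(X, Mast 5) = |-13−(-3)| + |6−(-2)| = 10 + 8 = 18
d(X, Mast 6) = |-13−(-5)| + |6−(-10)| = 8 + 16 = 24
d(X, Mast 7) = |-13−(-10)| + |6−14| = 3 + 8 = 11
Sorted ascending: Mast 7, Mast 5, Mast 6, Mast 1, … — the third-nearest is Mast 6.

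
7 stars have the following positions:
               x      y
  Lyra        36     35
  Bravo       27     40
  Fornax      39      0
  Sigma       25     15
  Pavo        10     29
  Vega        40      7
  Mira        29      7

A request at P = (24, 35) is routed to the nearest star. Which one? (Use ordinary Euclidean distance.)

Bravo

Compare squared distances (the ordering matches that of the actual distances):
d²(P, Lyra) = (24−36)² + (35−35)² = 144 + 0 = 144
d²(P, Bravo) = (24−27)² + (35−40)² = 9 + 25 = 34
d²(P, Fornax) = (24−39)² + (35−0)² = 225 + 1225 = 1450
d²(P, Sigma) = (24−25)² + (35−15)² = 1 + 400 = 401
d²(P, Pavo) = (24−10)² + (35−29)² = 196 + 36 = 232
d²(P, Vega) = (24−40)² + (35−7)² = 256 + 784 = 1040
d²(P, Mira) = (24−29)² + (35−7)² = 25 + 784 = 809
Bravo is nearest.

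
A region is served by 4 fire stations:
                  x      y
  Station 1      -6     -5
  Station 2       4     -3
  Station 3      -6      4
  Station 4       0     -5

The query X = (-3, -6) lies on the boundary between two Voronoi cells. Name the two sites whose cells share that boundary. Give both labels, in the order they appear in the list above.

Station 1 and Station 4

Squared distances from X to each site:
d²(X, Station 1) = (-3−(-6))² + (-6−(-5))² = 9 + 1 = 10
d²(X, Station 2) = (-3−4)² + (-6−(-3))² = 49 + 9 = 58
d²(X, Station 3) = (-3−(-6))² + (-6−4)² = 9 + 100 = 109
d²(X, Station 4) = (-3−0)² + (-6−(-5))² = 9 + 1 = 10
X is equidistant from Station 1 and Station 4 (both at squared distance 10), and every other site is strictly farther — so X lies on the Station 1–Station 4 Voronoi edge.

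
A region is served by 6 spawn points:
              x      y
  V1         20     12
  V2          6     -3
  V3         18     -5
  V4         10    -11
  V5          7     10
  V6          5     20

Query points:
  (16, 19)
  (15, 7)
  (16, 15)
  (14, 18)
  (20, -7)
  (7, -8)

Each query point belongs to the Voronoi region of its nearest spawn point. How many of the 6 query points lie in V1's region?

(16, 19) — d² to each: V1:65, V2:584, V3:580, V4:936, V5:162, V6:122 → nearest is V1
(15, 7) — d² to each: V1:50, V2:181, V3:153, V4:349, V5:73, V6:269 → nearest is V1
(16, 15) — d² to each: V1:25, V2:424, V3:404, V4:712, V5:106, V6:146 → nearest is V1
(14, 18) — d² to each: V1:72, V2:505, V3:545, V4:857, V5:113, V6:85 → nearest is V1
(20, -7) — d² to each: V1:361, V2:212, V3:8, V4:116, V5:458, V6:954 → nearest is V3
(7, -8) — d² to each: V1:569, V2:26, V3:130, V4:18, V5:324, V6:788 → nearest is V4
4 of the 6 points have V1 as nearest.

4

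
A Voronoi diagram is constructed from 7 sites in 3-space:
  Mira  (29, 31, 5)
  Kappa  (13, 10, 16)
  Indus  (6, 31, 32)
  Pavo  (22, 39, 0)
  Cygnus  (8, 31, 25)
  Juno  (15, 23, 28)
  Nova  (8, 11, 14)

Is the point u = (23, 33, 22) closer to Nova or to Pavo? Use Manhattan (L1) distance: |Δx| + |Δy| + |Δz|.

Pavo

d(u, Nova) = |23−8| + |33−11| + |22−14| = 15 + 22 + 8 = 45
d(u, Pavo) = |23−22| + |33−39| + |22−0| = 1 + 6 + 22 = 29
45 > 29, so Pavo is closer.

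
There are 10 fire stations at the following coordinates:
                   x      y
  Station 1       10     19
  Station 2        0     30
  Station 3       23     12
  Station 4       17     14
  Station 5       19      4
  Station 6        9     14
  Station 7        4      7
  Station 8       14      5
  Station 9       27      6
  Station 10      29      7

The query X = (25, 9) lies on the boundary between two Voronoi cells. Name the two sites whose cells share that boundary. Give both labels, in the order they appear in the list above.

Squared distances from X to each site:
d²(X, Station 1) = (25−10)² + (9−19)² = 225 + 100 = 325
d²(X, Station 2) = (25−0)² + (9−30)² = 625 + 441 = 1066
d²(X, Station 3) = (25−23)² + (9−12)² = 4 + 9 = 13
d²(X, Station 4) = (25−17)² + (9−14)² = 64 + 25 = 89
d²(X, Station 5) = (25−19)² + (9−4)² = 36 + 25 = 61
d²(X, Station 6) = (25−9)² + (9−14)² = 256 + 25 = 281
d²(X, Station 7) = (25−4)² + (9−7)² = 441 + 4 = 445
d²(X, Station 8) = (25−14)² + (9−5)² = 121 + 16 = 137
d²(X, Station 9) = (25−27)² + (9−6)² = 4 + 9 = 13
d²(X, Station 10) = (25−29)² + (9−7)² = 16 + 4 = 20
X is equidistant from Station 3 and Station 9 (both at squared distance 13), and every other site is strictly farther — so X lies on the Station 3–Station 9 Voronoi edge.

Station 3 and Station 9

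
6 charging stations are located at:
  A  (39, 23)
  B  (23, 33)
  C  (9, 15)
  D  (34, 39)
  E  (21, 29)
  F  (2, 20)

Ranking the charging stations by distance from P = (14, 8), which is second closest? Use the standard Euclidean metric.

F

Squared Euclidean distances:
|PA|² = (14−39)² + (8−23)² = 625 + 225 = 850
|PB|² = (14−23)² + (8−33)² = 81 + 625 = 706
|PC|² = (14−9)² + (8−15)² = 25 + 49 = 74
|PD|² = (14−34)² + (8−39)² = 400 + 961 = 1361
|PE|² = (14−21)² + (8−29)² = 49 + 441 = 490
|PF|² = (14−2)² + (8−20)² = 144 + 144 = 288
Sorted ascending: C, F, E, … — the second-nearest is F.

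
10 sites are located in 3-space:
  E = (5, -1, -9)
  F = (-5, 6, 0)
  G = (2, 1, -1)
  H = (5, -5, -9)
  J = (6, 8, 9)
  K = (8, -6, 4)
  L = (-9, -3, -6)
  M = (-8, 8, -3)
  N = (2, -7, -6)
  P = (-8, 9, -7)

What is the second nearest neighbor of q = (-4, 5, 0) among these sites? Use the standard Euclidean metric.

Compare squared distances (the ordering matches that of the actual distances):
|qE|² = (-4−5)² + (5−(-1))² + (0−(-9))² = 81 + 36 + 81 = 198
|qF|² = (-4−(-5))² + (5−6)² + (0−0)² = 1 + 1 + 0 = 2
|qG|² = (-4−2)² + (5−1)² + (0−(-1))² = 36 + 16 + 1 = 53
|qH|² = (-4−5)² + (5−(-5))² + (0−(-9))² = 81 + 100 + 81 = 262
|qJ|² = (-4−6)² + (5−8)² + (0−9)² = 100 + 9 + 81 = 190
|qK|² = (-4−8)² + (5−(-6))² + (0−4)² = 144 + 121 + 16 = 281
|qL|² = (-4−(-9))² + (5−(-3))² + (0−(-6))² = 25 + 64 + 36 = 125
|qM|² = (-4−(-8))² + (5−8)² + (0−(-3))² = 16 + 9 + 9 = 34
|qN|² = (-4−2)² + (5−(-7))² + (0−(-6))² = 36 + 144 + 36 = 216
|qP|² = (-4−(-8))² + (5−9)² + (0−(-7))² = 16 + 16 + 49 = 81
Sorted ascending: F, M, G, … — the second-nearest is M.

M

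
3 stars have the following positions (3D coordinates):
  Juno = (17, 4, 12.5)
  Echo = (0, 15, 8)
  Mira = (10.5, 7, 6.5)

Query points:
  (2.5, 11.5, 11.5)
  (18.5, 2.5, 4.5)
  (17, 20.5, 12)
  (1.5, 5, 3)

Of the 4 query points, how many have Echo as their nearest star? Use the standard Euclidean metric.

1

(2.5, 11.5, 11.5) — d² to each: Juno:267.5, Echo:30.75, Mira:109.25 → nearest is Echo
(18.5, 2.5, 4.5) — d² to each: Juno:68.5, Echo:510.75, Mira:88.25 → nearest is Juno
(17, 20.5, 12) — d² to each: Juno:272.5, Echo:335.25, Mira:254.75 → nearest is Mira
(1.5, 5, 3) — d² to each: Juno:331.5, Echo:127.25, Mira:97.25 → nearest is Mira
1 of the 4 points has Echo as nearest.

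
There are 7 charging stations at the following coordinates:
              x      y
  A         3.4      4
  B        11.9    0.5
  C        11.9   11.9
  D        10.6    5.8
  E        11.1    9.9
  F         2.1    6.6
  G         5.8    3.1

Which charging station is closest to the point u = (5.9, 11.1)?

E

Since √ is increasing, it suffices to compare squared distances:
|uA|² = (5.9−3.4)² + (11.1−4)² = 6.25 + 50.41 = 56.66
|uB|² = (5.9−11.9)² + (11.1−0.5)² = 36 + 112.36 = 148.36
|uC|² = (5.9−11.9)² + (11.1−11.9)² = 36 + 0.64 = 36.64
|uD|² = (5.9−10.6)² + (11.1−5.8)² = 22.09 + 28.09 = 50.18
|uE|² = (5.9−11.1)² + (11.1−9.9)² = 27.04 + 1.44 = 28.48
|uF|² = (5.9−2.1)² + (11.1−6.6)² = 14.44 + 20.25 = 34.69
|uG|² = (5.9−5.8)² + (11.1−3.1)² = 0.01 + 64 = 64.01
Minimum is at E.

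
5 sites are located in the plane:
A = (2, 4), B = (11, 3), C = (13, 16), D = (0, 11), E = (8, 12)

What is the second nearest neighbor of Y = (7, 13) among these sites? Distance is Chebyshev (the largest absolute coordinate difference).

d(Y,A) = max(5, 9) = 9
d(Y,B) = max(4, 10) = 10
d(Y,C) = max(6, 3) = 6
d(Y,D) = max(7, 2) = 7
d(Y,E) = max(1, 1) = 1
Sorted ascending: E, C, D, … — the second-nearest is C.

C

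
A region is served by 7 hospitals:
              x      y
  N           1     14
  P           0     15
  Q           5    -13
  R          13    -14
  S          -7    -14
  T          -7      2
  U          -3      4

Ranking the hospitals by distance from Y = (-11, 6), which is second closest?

U

Compare squared distances (the ordering matches that of the actual distances):
|YN|² = (-11−1)² + (6−14)² = 144 + 64 = 208
|YP|² = (-11−0)² + (6−15)² = 121 + 81 = 202
|YQ|² = (-11−5)² + (6−(-13))² = 256 + 361 = 617
|YR|² = (-11−13)² + (6−(-14))² = 576 + 400 = 976
|YS|² = (-11−(-7))² + (6−(-14))² = 16 + 400 = 416
|YT|² = (-11−(-7))² + (6−2)² = 16 + 16 = 32
|YU|² = (-11−(-3))² + (6−4)² = 64 + 4 = 68
Sorted ascending: T, U, P, … — the second-nearest is U.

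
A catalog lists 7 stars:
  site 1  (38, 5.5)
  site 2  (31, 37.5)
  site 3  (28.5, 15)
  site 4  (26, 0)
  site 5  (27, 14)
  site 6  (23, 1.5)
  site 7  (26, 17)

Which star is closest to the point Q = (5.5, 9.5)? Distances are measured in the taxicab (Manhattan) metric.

site 6

d(Q, site 1) = |5.5−38| + |9.5−5.5| = 32.5 + 4 = 36.5
d(Q, site 2) = |5.5−31| + |9.5−37.5| = 25.5 + 28 = 53.5
d(Q, site 3) = |5.5−28.5| + |9.5−15| = 23 + 5.5 = 28.5
d(Q, site 4) = |5.5−26| + |9.5−0| = 20.5 + 9.5 = 30
d(Q, site 5) = |5.5−27| + |9.5−14| = 21.5 + 4.5 = 26
d(Q, site 6) = |5.5−23| + |9.5−1.5| = 17.5 + 8 = 25.5
d(Q, site 7) = |5.5−26| + |9.5−17| = 20.5 + 7.5 = 28
site 6 is nearest.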